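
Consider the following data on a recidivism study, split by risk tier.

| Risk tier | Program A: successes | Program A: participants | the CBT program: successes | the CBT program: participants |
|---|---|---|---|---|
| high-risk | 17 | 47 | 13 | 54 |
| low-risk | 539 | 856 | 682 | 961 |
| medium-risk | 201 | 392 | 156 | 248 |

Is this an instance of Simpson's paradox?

No

High-risk: Program A 17/47 = 36.2%, the CBT program 13/54 = 24.1% → Program A
Low-risk: Program A 539/856 = 63.0%, the CBT program 682/961 = 71.0% → the CBT program
Medium-risk: Program A 201/392 = 51.3%, the CBT program 156/248 = 62.9% → the CBT program
Overall: Program A 757/1295 = 58.5%, the CBT program 851/1263 = 67.4% → the CBT program
Neither sweeps: Program A wins 1 of 3 groups, the CBT program wins 2. The CBT program wins overall but not every group — no Simpson reversal.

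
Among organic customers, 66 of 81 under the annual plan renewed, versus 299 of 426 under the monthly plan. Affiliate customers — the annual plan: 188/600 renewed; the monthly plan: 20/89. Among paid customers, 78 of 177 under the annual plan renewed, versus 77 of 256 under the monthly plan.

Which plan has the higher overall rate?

the monthly plan

Organic: the annual plan 66/81 = 81.5%, the monthly plan 299/426 = 70.2% → the annual plan
Affiliate: the annual plan 188/600 = 31.3%, the monthly plan 20/89 = 22.5% → the annual plan
Paid: the annual plan 78/177 = 44.1%, the monthly plan 77/256 = 30.1% → the annual plan
Overall: the annual plan 332/858 = 38.7%, the monthly plan 396/771 = 51.4% → the monthly plan
(The annual plan wins every signup group but the monthly plan wins overall — the annual plan's customers skew toward the low-rate affiliate group.)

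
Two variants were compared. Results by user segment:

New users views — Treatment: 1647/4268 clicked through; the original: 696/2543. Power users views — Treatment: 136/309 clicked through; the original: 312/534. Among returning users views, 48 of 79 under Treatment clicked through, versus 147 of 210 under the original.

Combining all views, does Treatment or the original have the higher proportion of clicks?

New users: Treatment 1647/4268 = 38.6%, the original 696/2543 = 27.4% → Treatment
Power users: Treatment 136/309 = 44.0%, the original 312/534 = 58.4% → the original
Returning users: Treatment 48/79 = 60.8%, the original 147/210 = 70.0% → the original
Overall: Treatment 1831/4656 = 39.3%, the original 1155/3287 = 35.1% → Treatment
(Neither sweeps every user group, but Treatment has the higher pooled rate.)

Treatment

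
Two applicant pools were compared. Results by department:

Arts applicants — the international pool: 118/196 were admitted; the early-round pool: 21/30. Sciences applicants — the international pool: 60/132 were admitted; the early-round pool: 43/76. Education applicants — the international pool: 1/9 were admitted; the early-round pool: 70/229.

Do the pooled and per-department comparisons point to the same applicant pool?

No

Arts: the international pool 118/196 = 60.2%, the early-round pool 21/30 = 70.0% → the early-round pool
Sciences: the international pool 60/132 = 45.5%, the early-round pool 43/76 = 56.6% → the early-round pool
Education: the international pool 1/9 = 11.1%, the early-round pool 70/229 = 30.6% → the early-round pool
Overall: the international pool 179/337 = 53.1%, the early-round pool 134/335 = 40.0% → the international pool
The early-round pool wins each department group but the international pool wins overall — the comparison reverses. The early-round pool's applicants skew toward Education, which has a lower base rate.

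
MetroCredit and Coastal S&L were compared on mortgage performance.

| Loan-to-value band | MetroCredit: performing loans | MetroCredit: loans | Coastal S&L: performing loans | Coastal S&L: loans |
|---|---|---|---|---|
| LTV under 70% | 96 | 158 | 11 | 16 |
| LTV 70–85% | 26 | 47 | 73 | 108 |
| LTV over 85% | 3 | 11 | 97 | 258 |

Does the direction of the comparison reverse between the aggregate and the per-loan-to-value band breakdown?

LTV under 70%: MetroCredit 96/158 = 60.8%, Coastal S&L 11/16 = 68.8% → Coastal S&L
LTV 70–85%: MetroCredit 26/47 = 55.3%, Coastal S&L 73/108 = 67.6% → Coastal S&L
LTV over 85%: MetroCredit 3/11 = 27.3%, Coastal S&L 97/258 = 37.6% → Coastal S&L
Overall: MetroCredit 125/216 = 57.9%, Coastal S&L 181/382 = 47.4% → MetroCredit
Coastal S&L wins each loan-to-value group but MetroCredit wins overall — the comparison reverses. Coastal S&L's loans skew toward LTV over 85%, which has a lower base rate.

Yes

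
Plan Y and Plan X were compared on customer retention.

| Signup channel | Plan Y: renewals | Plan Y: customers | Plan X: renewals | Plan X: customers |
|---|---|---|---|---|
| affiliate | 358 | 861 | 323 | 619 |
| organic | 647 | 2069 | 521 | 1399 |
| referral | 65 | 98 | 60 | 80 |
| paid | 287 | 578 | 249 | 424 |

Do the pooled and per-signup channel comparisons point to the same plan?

Yes

Affiliate: Plan Y 358/861 = 41.6%, Plan X 323/619 = 52.2% → Plan X
Organic: Plan Y 647/2069 = 31.3%, Plan X 521/1399 = 37.2% → Plan X
Referral: Plan Y 65/98 = 66.3%, Plan X 60/80 = 75.0% → Plan X
Paid: Plan Y 287/578 = 49.7%, Plan X 249/424 = 58.7% → Plan X
Overall: Plan Y 1357/3606 = 37.6%, Plan X 1153/2522 = 45.7% → Plan X
Plan X wins overall and in every signup group — no reversal.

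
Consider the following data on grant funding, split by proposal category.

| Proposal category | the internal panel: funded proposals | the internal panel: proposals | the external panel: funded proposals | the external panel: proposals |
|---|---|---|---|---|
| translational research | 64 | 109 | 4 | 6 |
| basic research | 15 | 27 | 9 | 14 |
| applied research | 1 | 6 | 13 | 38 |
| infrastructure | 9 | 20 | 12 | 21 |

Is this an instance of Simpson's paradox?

Translational research: the internal panel 64/109 = 58.7%, the external panel 4/6 = 66.7% → the external panel
Basic research: the internal panel 15/27 = 55.6%, the external panel 9/14 = 64.3% → the external panel
Applied research: the internal panel 1/6 = 16.7%, the external panel 13/38 = 34.2% → the external panel
Infrastructure: the internal panel 9/20 = 45.0%, the external panel 12/21 = 57.1% → the external panel
Overall: the internal panel 89/162 = 54.9%, the external panel 38/79 = 48.1% → the internal panel
The external panel wins each proposal group but the internal panel wins overall — the comparison reverses. The external panel's proposals skew toward applied research, which has a lower base rate.

Yes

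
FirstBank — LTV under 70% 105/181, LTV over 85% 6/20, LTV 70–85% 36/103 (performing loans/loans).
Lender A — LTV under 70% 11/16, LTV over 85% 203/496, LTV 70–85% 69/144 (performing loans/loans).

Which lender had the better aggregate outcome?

LTV under 70%: FirstBank 105/181 = 58.0%, Lender A 11/16 = 68.8% → Lender A
LTV over 85%: FirstBank 6/20 = 30.0%, Lender A 203/496 = 40.9% → Lender A
LTV 70–85%: FirstBank 36/103 = 35.0%, Lender A 69/144 = 47.9% → Lender A
Overall: FirstBank 147/304 = 48.4%, Lender A 283/656 = 43.1% → FirstBank
(Lender A wins every loan-to-value group but FirstBank wins overall — Lender A's loans skew toward the low-rate LTV over 85% group.)

FirstBank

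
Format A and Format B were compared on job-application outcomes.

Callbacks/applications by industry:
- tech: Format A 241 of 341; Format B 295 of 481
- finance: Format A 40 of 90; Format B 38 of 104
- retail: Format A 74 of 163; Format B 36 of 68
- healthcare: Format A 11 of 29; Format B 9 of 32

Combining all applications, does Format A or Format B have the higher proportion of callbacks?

Tech: Format A 241/341 = 70.7%, Format B 295/481 = 61.3% → Format A
Finance: Format A 40/90 = 44.4%, Format B 38/104 = 36.5% → Format A
Retail: Format A 74/163 = 45.4%, Format B 36/68 = 52.9% → Format B
Healthcare: Format A 11/29 = 37.9%, Format B 9/32 = 28.1% → Format A
Overall: Format A 366/623 = 58.7%, Format B 378/685 = 55.2% → Format A
(Neither sweeps every industry group, but Format A has the higher pooled rate.)

Format A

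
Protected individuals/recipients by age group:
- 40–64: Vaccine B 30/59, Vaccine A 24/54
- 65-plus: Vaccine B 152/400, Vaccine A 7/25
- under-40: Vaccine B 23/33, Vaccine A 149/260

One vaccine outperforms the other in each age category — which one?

Vaccine B

40–64: Vaccine B 30/59 = 50.8%, Vaccine A 24/54 = 44.4% → Vaccine B
65-plus: Vaccine B 152/400 = 38.0%, Vaccine A 7/25 = 28.0% → Vaccine B
Under-40: Vaccine B 23/33 = 69.7%, Vaccine A 149/260 = 57.3% → Vaccine B
Vaccine B has the higher rate in all 3 groups.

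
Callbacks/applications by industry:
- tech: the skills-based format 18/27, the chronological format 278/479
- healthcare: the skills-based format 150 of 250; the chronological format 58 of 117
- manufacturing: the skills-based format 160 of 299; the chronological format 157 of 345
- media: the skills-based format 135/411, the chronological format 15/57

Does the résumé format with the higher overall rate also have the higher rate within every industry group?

Tech: the skills-based format 18/27 = 66.7%, the chronological format 278/479 = 58.0% → the skills-based format
Healthcare: the skills-based format 150/250 = 60.0%, the chronological format 58/117 = 49.6% → the skills-based format
Manufacturing: the skills-based format 160/299 = 53.5%, the chronological format 157/345 = 45.5% → the skills-based format
Media: the skills-based format 135/411 = 32.8%, the chronological format 15/57 = 26.3% → the skills-based format
Overall: the skills-based format 463/987 = 46.9%, the chronological format 508/998 = 50.9% → the chronological format
The skills-based format wins each industry group but the chronological format wins overall — the comparison reverses. The skills-based format's applications skew toward media, which has a lower base rate.

No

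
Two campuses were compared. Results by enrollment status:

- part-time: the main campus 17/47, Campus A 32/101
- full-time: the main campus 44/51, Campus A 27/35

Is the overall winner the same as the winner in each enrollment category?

Part-time: the main campus 17/47 = 36.2%, Campus A 32/101 = 31.7% → the main campus
Full-time: the main campus 44/51 = 86.3%, Campus A 27/35 = 77.1% → the main campus
Overall: the main campus 61/98 = 62.2%, Campus A 59/136 = 43.4% → the main campus
The main campus wins overall and in every enrollment group — no reversal.

Yes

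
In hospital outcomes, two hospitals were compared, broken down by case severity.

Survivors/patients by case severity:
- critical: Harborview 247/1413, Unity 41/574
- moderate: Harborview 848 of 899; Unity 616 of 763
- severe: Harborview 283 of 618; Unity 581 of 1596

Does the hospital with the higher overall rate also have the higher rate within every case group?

Yes

Critical: Harborview 247/1413 = 17.5%, Unity 41/574 = 7.1% → Harborview
Moderate: Harborview 848/899 = 94.3%, Unity 616/763 = 80.7% → Harborview
Severe: Harborview 283/618 = 45.8%, Unity 581/1596 = 36.4% → Harborview
Overall: Harborview 1378/2930 = 47.0%, Unity 1238/2933 = 42.2% → Harborview
Harborview wins overall and in every case group — no reversal.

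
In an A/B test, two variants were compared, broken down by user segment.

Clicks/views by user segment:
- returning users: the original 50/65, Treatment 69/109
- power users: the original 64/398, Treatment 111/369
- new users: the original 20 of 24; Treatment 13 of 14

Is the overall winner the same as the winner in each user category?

Returning users: the original 50/65 = 76.9%, Treatment 69/109 = 63.3% → the original
Power users: the original 64/398 = 16.1%, Treatment 111/369 = 30.1% → Treatment
New users: the original 20/24 = 83.3%, Treatment 13/14 = 92.9% → Treatment
Overall: the original 134/487 = 27.5%, Treatment 193/492 = 39.2% → Treatment
Neither sweeps: the original wins 1 of 3 groups, Treatment wins 2. Treatment wins overall but not every group — no Simpson reversal.

No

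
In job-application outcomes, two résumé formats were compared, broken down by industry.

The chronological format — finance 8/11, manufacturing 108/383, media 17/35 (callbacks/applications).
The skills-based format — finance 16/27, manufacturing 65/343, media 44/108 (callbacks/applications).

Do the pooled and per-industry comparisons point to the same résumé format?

Finance: the chronological format 8/11 = 72.7%, the skills-based format 16/27 = 59.3% → the chronological format
Manufacturing: the chronological format 108/383 = 28.2%, the skills-based format 65/343 = 19.0% → the chronological format
Media: the chronological format 17/35 = 48.6%, the skills-based format 44/108 = 40.7% → the chronological format
Overall: the chronological format 133/429 = 31.0%, the skills-based format 125/478 = 26.2% → the chronological format
The chronological format wins overall and in every industry group — no reversal.

Yes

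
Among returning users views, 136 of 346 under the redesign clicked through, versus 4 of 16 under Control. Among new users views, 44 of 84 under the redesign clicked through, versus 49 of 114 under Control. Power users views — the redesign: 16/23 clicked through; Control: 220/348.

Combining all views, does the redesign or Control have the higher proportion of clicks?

Control

Returning users: the redesign 136/346 = 39.3%, Control 4/16 = 25.0% → the redesign
New users: the redesign 44/84 = 52.4%, Control 49/114 = 43.0% → the redesign
Power users: the redesign 16/23 = 69.6%, Control 220/348 = 63.2% → the redesign
Overall: the redesign 196/453 = 43.3%, Control 273/478 = 57.1% → Control
(The redesign wins every user group but Control wins overall — the redesign's views skew toward the low-rate returning users group.)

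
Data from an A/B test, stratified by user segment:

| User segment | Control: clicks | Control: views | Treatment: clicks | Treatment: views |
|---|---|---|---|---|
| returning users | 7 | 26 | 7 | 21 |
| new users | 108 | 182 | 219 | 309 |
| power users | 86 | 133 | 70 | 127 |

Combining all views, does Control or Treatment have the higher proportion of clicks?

Returning users: Control 7/26 = 26.9%, Treatment 7/21 = 33.3% → Treatment
New users: Control 108/182 = 59.3%, Treatment 219/309 = 70.9% → Treatment
Power users: Control 86/133 = 64.7%, Treatment 70/127 = 55.1% → Control
Overall: Control 201/341 = 58.9%, Treatment 296/457 = 64.8% → Treatment
(Neither sweeps every user group, but Treatment has the higher pooled rate.)

Treatment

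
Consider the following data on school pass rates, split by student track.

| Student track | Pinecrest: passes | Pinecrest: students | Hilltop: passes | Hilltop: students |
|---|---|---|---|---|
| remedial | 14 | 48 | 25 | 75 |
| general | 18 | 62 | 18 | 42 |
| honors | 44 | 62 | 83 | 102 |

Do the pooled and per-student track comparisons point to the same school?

Yes

Remedial: Pinecrest 14/48 = 29.2%, Hilltop 25/75 = 33.3% → Hilltop
General: Pinecrest 18/62 = 29.0%, Hilltop 18/42 = 42.9% → Hilltop
Honors: Pinecrest 44/62 = 71.0%, Hilltop 83/102 = 81.4% → Hilltop
Overall: Pinecrest 76/172 = 44.2%, Hilltop 126/219 = 57.5% → Hilltop
Hilltop wins overall and in every student group — no reversal.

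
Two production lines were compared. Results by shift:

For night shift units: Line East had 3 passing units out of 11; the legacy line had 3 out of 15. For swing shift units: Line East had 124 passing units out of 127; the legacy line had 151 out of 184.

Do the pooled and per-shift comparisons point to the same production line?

Night shift: Line East 3/11 = 27.3%, the legacy line 3/15 = 20.0% → Line East
Swing shift: Line East 124/127 = 97.6%, the legacy line 151/184 = 82.1% → Line East
Overall: Line East 127/138 = 92.0%, the legacy line 154/199 = 77.4% → Line East
Line East wins overall and in every shift group — no reversal.

Yes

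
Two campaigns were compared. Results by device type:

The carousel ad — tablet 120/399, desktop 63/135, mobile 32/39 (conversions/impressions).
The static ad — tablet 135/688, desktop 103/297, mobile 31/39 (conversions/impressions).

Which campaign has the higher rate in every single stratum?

the carousel ad

Tablet: the carousel ad 120/399 = 30.1%, the static ad 135/688 = 19.6% → the carousel ad
Desktop: the carousel ad 63/135 = 46.7%, the static ad 103/297 = 34.7% → the carousel ad
Mobile: the carousel ad 32/39 = 82.1%, the static ad 31/39 = 79.5% → the carousel ad
The carousel ad has the higher rate in all 3 groups.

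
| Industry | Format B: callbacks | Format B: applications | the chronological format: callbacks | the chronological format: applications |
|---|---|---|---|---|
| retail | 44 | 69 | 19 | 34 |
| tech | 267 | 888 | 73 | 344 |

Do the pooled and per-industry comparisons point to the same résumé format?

Retail: Format B 44/69 = 63.8%, the chronological format 19/34 = 55.9% → Format B
Tech: Format B 267/888 = 30.1%, the chronological format 73/344 = 21.2% → Format B
Overall: Format B 311/957 = 32.5%, the chronological format 92/378 = 24.3% → Format B
Format B wins overall and in every industry group — no reversal.

Yes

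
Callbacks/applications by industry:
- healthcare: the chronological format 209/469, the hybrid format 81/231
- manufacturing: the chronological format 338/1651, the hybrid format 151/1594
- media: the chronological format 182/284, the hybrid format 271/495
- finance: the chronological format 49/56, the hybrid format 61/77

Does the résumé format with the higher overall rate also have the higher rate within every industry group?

Yes

Healthcare: the chronological format 209/469 = 44.6%, the hybrid format 81/231 = 35.1% → the chronological format
Manufacturing: the chronological format 338/1651 = 20.5%, the hybrid format 151/1594 = 9.5% → the chronological format
Media: the chronological format 182/284 = 64.1%, the hybrid format 271/495 = 54.7% → the chronological format
Finance: the chronological format 49/56 = 87.5%, the hybrid format 61/77 = 79.2% → the chronological format
Overall: the chronological format 778/2460 = 31.6%, the hybrid format 564/2397 = 23.5% → the chronological format
The chronological format wins overall and in every industry group — no reversal.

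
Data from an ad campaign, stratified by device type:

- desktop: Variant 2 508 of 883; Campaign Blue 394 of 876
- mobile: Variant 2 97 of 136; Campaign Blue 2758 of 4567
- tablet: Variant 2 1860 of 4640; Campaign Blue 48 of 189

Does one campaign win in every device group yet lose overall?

Desktop: Variant 2 508/883 = 57.5%, Campaign Blue 394/876 = 45.0% → Variant 2
Mobile: Variant 2 97/136 = 71.3%, Campaign Blue 2758/4567 = 60.4% → Variant 2
Tablet: Variant 2 1860/4640 = 40.1%, Campaign Blue 48/189 = 25.4% → Variant 2
Overall: Variant 2 2465/5659 = 43.6%, Campaign Blue 3200/5632 = 56.8% → Campaign Blue
Variant 2 wins each device group but Campaign Blue wins overall — the comparison reverses. Variant 2's impressions skew toward tablet, which has a lower base rate.

Yes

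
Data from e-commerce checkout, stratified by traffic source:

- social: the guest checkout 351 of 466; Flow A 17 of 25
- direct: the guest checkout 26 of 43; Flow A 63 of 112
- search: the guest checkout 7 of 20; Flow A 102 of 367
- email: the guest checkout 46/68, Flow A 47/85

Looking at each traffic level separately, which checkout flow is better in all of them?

the guest checkout

Social: the guest checkout 351/466 = 75.3%, Flow A 17/25 = 68.0% → the guest checkout
Direct: the guest checkout 26/43 = 60.5%, Flow A 63/112 = 56.2% → the guest checkout
Search: the guest checkout 7/20 = 35.0%, Flow A 102/367 = 27.8% → the guest checkout
Email: the guest checkout 46/68 = 67.6%, Flow A 47/85 = 55.3% → the guest checkout
The guest checkout has the higher rate in all 4 groups.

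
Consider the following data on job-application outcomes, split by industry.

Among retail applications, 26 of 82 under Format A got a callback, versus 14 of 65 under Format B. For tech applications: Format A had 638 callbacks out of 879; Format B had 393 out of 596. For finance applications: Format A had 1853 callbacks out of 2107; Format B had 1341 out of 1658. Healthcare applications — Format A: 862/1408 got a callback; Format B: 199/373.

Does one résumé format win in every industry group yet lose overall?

Retail: Format A 26/82 = 31.7%, Format B 14/65 = 21.5% → Format A
Tech: Format A 638/879 = 72.6%, Format B 393/596 = 65.9% → Format A
Finance: Format A 1853/2107 = 87.9%, Format B 1341/1658 = 80.9% → Format A
Healthcare: Format A 862/1408 = 61.2%, Format B 199/373 = 53.4% → Format A
Overall: Format A 3379/4476 = 75.5%, Format B 1947/2692 = 72.3% → Format A
Format A wins overall and in every industry group — no reversal.

No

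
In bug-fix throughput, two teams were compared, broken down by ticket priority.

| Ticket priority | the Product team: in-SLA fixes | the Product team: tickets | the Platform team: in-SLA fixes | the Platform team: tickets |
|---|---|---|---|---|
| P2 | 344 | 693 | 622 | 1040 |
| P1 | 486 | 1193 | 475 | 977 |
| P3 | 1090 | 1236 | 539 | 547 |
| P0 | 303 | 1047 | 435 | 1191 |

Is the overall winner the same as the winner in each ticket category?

P2: the Product team 344/693 = 49.6%, the Platform team 622/1040 = 59.8% → the Platform team
P1: the Product team 486/1193 = 40.7%, the Platform team 475/977 = 48.6% → the Platform team
P3: the Product team 1090/1236 = 88.2%, the Platform team 539/547 = 98.5% → the Platform team
P0: the Product team 303/1047 = 28.9%, the Platform team 435/1191 = 36.5% → the Platform team
Overall: the Product team 2223/4169 = 53.3%, the Platform team 2071/3755 = 55.2% → the Platform team
The Platform team wins overall and in every ticket group — no reversal.

Yes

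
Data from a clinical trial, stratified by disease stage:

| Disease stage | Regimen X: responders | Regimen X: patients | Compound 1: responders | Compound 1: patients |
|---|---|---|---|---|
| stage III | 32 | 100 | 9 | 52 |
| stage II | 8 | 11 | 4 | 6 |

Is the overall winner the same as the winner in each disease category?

Yes

Stage III: Regimen X 32/100 = 32.0%, Compound 1 9/52 = 17.3% → Regimen X
Stage II: Regimen X 8/11 = 72.7%, Compound 1 4/6 = 66.7% → Regimen X
Overall: Regimen X 40/111 = 36.0%, Compound 1 13/58 = 22.4% → Regimen X
Regimen X wins overall and in every disease group — no reversal.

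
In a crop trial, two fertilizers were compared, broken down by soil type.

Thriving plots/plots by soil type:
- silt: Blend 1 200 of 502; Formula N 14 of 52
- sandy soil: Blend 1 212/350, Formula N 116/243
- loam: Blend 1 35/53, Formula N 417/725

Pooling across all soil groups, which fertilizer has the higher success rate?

Silt: Blend 1 200/502 = 39.8%, Formula N 14/52 = 26.9% → Blend 1
Sandy soil: Blend 1 212/350 = 60.6%, Formula N 116/243 = 47.7% → Blend 1
Loam: Blend 1 35/53 = 66.0%, Formula N 417/725 = 57.5% → Blend 1
Overall: Blend 1 447/905 = 49.4%, Formula N 547/1020 = 53.6% → Formula N
(Blend 1 wins every soil group but Formula N wins overall — Blend 1's plots skew toward the low-rate silt group.)

Formula N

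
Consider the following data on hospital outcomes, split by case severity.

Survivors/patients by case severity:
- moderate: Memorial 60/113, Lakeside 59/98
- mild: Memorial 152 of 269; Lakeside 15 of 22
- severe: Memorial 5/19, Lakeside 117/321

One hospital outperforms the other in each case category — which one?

Moderate: Memorial 60/113 = 53.1%, Lakeside 59/98 = 60.2% → Lakeside
Mild: Memorial 152/269 = 56.5%, Lakeside 15/22 = 68.2% → Lakeside
Severe: Memorial 5/19 = 26.3%, Lakeside 117/321 = 36.4% → Lakeside
Lakeside has the higher rate in all 3 groups.

Lakeside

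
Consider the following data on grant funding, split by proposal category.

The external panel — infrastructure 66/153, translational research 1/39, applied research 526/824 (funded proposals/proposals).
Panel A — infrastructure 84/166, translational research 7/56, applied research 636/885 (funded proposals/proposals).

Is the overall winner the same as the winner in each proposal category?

Yes

Infrastructure: the external panel 66/153 = 43.1%, Panel A 84/166 = 50.6% → Panel A
Translational research: the external panel 1/39 = 2.6%, Panel A 7/56 = 12.5% → Panel A
Applied research: the external panel 526/824 = 63.8%, Panel A 636/885 = 71.9% → Panel A
Overall: the external panel 593/1016 = 58.4%, Panel A 727/1107 = 65.7% → Panel A
Panel A wins overall and in every proposal group — no reversal.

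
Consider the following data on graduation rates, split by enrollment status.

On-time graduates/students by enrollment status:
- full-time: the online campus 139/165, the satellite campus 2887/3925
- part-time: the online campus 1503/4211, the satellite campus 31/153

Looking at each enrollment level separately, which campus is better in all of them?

Full-time: the online campus 139/165 = 84.2%, the satellite campus 2887/3925 = 73.6% → the online campus
Part-time: the online campus 1503/4211 = 35.7%, the satellite campus 31/153 = 20.3% → the online campus
The online campus has the higher rate in both groups.

the online campus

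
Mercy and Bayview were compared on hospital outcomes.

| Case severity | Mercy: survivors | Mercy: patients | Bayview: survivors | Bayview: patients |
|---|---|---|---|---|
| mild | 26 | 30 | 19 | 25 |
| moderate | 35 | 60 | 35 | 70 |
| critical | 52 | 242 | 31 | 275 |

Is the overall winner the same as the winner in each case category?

Yes

Mild: Mercy 26/30 = 86.7%, Bayview 19/25 = 76.0% → Mercy
Moderate: Mercy 35/60 = 58.3%, Bayview 35/70 = 50.0% → Mercy
Critical: Mercy 52/242 = 21.5%, Bayview 31/275 = 11.3% → Mercy
Overall: Mercy 113/332 = 34.0%, Bayview 85/370 = 23.0% → Mercy
Mercy wins overall and in every case group — no reversal.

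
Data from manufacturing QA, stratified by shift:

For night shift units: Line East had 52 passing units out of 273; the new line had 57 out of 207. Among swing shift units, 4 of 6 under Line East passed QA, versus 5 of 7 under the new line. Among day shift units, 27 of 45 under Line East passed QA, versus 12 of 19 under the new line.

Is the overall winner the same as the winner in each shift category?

Night shift: Line East 52/273 = 19.0%, the new line 57/207 = 27.5% → the new line
Swing shift: Line East 4/6 = 66.7%, the new line 5/7 = 71.4% → the new line
Day shift: Line East 27/45 = 60.0%, the new line 12/19 = 63.2% → the new line
Overall: Line East 83/324 = 25.6%, the new line 74/233 = 31.8% → the new line
The new line wins overall and in every shift group — no reversal.

Yes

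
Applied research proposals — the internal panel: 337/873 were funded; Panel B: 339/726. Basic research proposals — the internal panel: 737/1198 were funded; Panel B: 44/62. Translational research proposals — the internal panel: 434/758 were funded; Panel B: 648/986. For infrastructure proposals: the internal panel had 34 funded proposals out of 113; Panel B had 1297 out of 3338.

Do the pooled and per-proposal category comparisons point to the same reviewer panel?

Applied research: the internal panel 337/873 = 38.6%, Panel B 339/726 = 46.7% → Panel B
Basic research: the internal panel 737/1198 = 61.5%, Panel B 44/62 = 71.0% → Panel B
Translational research: the internal panel 434/758 = 57.3%, Panel B 648/986 = 65.7% → Panel B
Infrastructure: the internal panel 34/113 = 30.1%, Panel B 1297/3338 = 38.9% → Panel B
Overall: the internal panel 1542/2942 = 52.4%, Panel B 2328/5112 = 45.5% → the internal panel
Panel B wins each proposal group but the internal panel wins overall — the comparison reverses. Panel B's proposals skew toward infrastructure, which has a lower base rate.

No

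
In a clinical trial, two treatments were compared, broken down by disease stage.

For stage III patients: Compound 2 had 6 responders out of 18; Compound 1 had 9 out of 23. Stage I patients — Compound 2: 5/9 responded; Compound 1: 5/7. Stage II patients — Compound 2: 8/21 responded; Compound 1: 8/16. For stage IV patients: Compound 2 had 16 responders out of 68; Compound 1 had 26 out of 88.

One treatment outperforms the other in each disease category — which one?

Compound 1

Stage III: Compound 2 6/18 = 33.3%, Compound 1 9/23 = 39.1% → Compound 1
Stage I: Compound 2 5/9 = 55.6%, Compound 1 5/7 = 71.4% → Compound 1
Stage II: Compound 2 8/21 = 38.1%, Compound 1 8/16 = 50.0% → Compound 1
Stage IV: Compound 2 16/68 = 23.5%, Compound 1 26/88 = 29.5% → Compound 1
Compound 1 has the higher rate in all 4 groups.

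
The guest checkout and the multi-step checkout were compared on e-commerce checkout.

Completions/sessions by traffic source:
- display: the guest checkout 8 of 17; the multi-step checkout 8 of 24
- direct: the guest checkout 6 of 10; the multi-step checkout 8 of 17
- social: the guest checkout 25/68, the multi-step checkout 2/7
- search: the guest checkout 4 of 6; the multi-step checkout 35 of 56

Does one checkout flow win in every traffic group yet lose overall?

Display: the guest checkout 8/17 = 47.1%, the multi-step checkout 8/24 = 33.3% → the guest checkout
Direct: the guest checkout 6/10 = 60.0%, the multi-step checkout 8/17 = 47.1% → the guest checkout
Social: the guest checkout 25/68 = 36.8%, the multi-step checkout 2/7 = 28.6% → the guest checkout
Search: the guest checkout 4/6 = 66.7%, the multi-step checkout 35/56 = 62.5% → the guest checkout
Overall: the guest checkout 43/101 = 42.6%, the multi-step checkout 53/104 = 51.0% → the multi-step checkout
The guest checkout wins each traffic group but the multi-step checkout wins overall — the comparison reverses. The guest checkout's sessions skew toward social, which has a lower base rate.

Yes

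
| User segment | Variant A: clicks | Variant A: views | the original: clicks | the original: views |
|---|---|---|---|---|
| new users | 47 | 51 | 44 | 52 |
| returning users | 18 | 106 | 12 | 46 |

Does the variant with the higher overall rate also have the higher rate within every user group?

No

New users: Variant A 47/51 = 92.2%, the original 44/52 = 84.6% → Variant A
Returning users: Variant A 18/106 = 17.0%, the original 12/46 = 26.1% → the original
Overall: Variant A 65/157 = 41.4%, the original 56/98 = 57.1% → the original
Neither sweeps: Variant A wins 1 of 2 groups, the original wins 1. The original wins overall but not every group — no Simpson reversal.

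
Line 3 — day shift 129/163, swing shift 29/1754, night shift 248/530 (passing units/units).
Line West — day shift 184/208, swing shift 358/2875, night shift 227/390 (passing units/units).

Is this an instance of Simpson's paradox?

No

Day shift: Line 3 129/163 = 79.1%, Line West 184/208 = 88.5% → Line West
Swing shift: Line 3 29/1754 = 1.7%, Line West 358/2875 = 12.5% → Line West
Night shift: Line 3 248/530 = 46.8%, Line West 227/390 = 58.2% → Line West
Overall: Line 3 406/2447 = 16.6%, Line West 769/3473 = 22.1% → Line West
Line West wins overall and in every shift group — no reversal.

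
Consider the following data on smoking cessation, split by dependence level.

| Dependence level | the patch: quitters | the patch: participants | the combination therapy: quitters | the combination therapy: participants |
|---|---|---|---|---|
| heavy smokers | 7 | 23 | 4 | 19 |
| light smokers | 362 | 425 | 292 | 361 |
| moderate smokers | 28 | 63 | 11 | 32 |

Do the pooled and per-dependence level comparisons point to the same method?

Heavy smokers: the patch 7/23 = 30.4%, the combination therapy 4/19 = 21.1% → the patch
Light smokers: the patch 362/425 = 85.2%, the combination therapy 292/361 = 80.9% → the patch
Moderate smokers: the patch 28/63 = 44.4%, the combination therapy 11/32 = 34.4% → the patch
Overall: the patch 397/511 = 77.7%, the combination therapy 307/412 = 74.5% → the patch
The patch wins overall and in every dependence group — no reversal.

Yes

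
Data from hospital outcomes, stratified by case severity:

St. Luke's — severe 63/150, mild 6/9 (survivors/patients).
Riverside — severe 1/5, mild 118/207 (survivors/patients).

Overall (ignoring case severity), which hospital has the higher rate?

Severe: St. Luke's 63/150 = 42.0%, Riverside 1/5 = 20.0% → St. Luke's
Mild: St. Luke's 6/9 = 66.7%, Riverside 118/207 = 57.0% → St. Luke's
Overall: St. Luke's 69/159 = 43.4%, Riverside 119/212 = 56.1% → Riverside
(St. Luke's wins every case group but Riverside wins overall — St. Luke's's patients skew toward the low-rate severe group.)

Riverside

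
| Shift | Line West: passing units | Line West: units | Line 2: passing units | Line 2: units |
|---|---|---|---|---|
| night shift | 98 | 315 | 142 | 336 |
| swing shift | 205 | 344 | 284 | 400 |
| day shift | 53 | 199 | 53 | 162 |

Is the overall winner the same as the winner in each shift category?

Night shift: Line West 98/315 = 31.1%, Line 2 142/336 = 42.3% → Line 2
Swing shift: Line West 205/344 = 59.6%, Line 2 284/400 = 71.0% → Line 2
Day shift: Line West 53/199 = 26.6%, Line 2 53/162 = 32.7% → Line 2
Overall: Line West 356/858 = 41.5%, Line 2 479/898 = 53.3% → Line 2
Line 2 wins overall and in every shift group — no reversal.

Yes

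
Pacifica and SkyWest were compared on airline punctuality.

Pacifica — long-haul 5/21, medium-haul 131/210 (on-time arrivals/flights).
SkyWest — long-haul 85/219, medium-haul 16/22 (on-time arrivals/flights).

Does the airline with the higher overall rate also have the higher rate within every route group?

Long-haul: Pacifica 5/21 = 23.8%, SkyWest 85/219 = 38.8% → SkyWest
Medium-haul: Pacifica 131/210 = 62.4%, SkyWest 16/22 = 72.7% → SkyWest
Overall: Pacifica 136/231 = 58.9%, SkyWest 101/241 = 41.9% → Pacifica
SkyWest wins each route group but Pacifica wins overall — the comparison reverses. SkyWest's flights skew toward long-haul, which has a lower base rate.

No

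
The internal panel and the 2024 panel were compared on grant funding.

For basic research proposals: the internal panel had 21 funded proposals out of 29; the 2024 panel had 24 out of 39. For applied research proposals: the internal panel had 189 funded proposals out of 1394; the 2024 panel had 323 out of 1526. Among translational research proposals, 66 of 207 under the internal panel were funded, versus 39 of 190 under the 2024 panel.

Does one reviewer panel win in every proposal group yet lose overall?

Basic research: the internal panel 21/29 = 72.4%, the 2024 panel 24/39 = 61.5% → the internal panel
Applied research: the internal panel 189/1394 = 13.6%, the 2024 panel 323/1526 = 21.2% → the 2024 panel
Translational research: the internal panel 66/207 = 31.9%, the 2024 panel 39/190 = 20.5% → the internal panel
Overall: the internal panel 276/1630 = 16.9%, the 2024 panel 386/1755 = 22.0% → the 2024 panel
Neither sweeps: the internal panel wins 2 of 3 groups, the 2024 panel wins 1. The 2024 panel wins overall but not every group — no Simpson reversal.

No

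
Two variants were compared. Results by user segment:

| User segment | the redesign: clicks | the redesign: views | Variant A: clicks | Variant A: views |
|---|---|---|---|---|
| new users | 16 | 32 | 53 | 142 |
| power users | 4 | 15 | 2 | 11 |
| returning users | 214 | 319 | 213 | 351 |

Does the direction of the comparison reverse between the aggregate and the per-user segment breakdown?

No

New users: the redesign 16/32 = 50.0%, Variant A 53/142 = 37.3% → the redesign
Power users: the redesign 4/15 = 26.7%, Variant A 2/11 = 18.2% → the redesign
Returning users: the redesign 214/319 = 67.1%, Variant A 213/351 = 60.7% → the redesign
Overall: the redesign 234/366 = 63.9%, Variant A 268/504 = 53.2% → the redesign
The redesign wins overall and in every user group — no reversal.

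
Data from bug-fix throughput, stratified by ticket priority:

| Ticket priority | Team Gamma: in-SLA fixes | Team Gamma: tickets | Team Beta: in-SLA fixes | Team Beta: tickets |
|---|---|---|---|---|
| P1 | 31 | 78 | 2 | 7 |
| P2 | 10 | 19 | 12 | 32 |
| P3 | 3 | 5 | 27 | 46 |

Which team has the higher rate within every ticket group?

Team Gamma

P1: Team Gamma 31/78 = 39.7%, Team Beta 2/7 = 28.6% → Team Gamma
P2: Team Gamma 10/19 = 52.6%, Team Beta 12/32 = 37.5% → Team Gamma
P3: Team Gamma 3/5 = 60.0%, Team Beta 27/46 = 58.7% → Team Gamma
Team Gamma has the higher rate in all 3 groups.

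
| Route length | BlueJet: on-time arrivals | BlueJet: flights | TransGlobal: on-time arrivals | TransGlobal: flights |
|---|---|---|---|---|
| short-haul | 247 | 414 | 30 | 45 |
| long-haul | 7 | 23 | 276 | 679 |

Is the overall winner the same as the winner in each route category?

Short-haul: BlueJet 247/414 = 59.7%, TransGlobal 30/45 = 66.7% → TransGlobal
Long-haul: BlueJet 7/23 = 30.4%, TransGlobal 276/679 = 40.6% → TransGlobal
Overall: BlueJet 254/437 = 58.1%, TransGlobal 306/724 = 42.3% → BlueJet
TransGlobal wins each route group but BlueJet wins overall — the comparison reverses. TransGlobal's flights skew toward long-haul, which has a lower base rate.

No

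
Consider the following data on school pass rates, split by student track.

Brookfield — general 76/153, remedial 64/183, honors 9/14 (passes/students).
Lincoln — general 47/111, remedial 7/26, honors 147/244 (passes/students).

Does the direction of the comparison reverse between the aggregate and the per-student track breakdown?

Yes

General: Brookfield 76/153 = 49.7%, Lincoln 47/111 = 42.3% → Brookfield
Remedial: Brookfield 64/183 = 35.0%, Lincoln 7/26 = 26.9% → Brookfield
Honors: Brookfield 9/14 = 64.3%, Lincoln 147/244 = 60.2% → Brookfield
Overall: Brookfield 149/350 = 42.6%, Lincoln 201/381 = 52.8% → Lincoln
Brookfield wins each student group but Lincoln wins overall — the comparison reverses. Brookfield's students skew toward remedial, which has a lower base rate.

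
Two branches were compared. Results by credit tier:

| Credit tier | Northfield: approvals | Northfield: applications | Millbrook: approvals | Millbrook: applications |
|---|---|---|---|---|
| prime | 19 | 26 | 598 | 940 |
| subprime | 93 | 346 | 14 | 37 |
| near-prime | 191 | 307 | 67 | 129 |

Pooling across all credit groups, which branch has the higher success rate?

Millbrook

Prime: Northfield 19/26 = 73.1%, Millbrook 598/940 = 63.6% → Northfield
Subprime: Northfield 93/346 = 26.9%, Millbrook 14/37 = 37.8% → Millbrook
Near-prime: Northfield 191/307 = 62.2%, Millbrook 67/129 = 51.9% → Northfield
Overall: Northfield 303/679 = 44.6%, Millbrook 679/1106 = 61.4% → Millbrook
(Neither sweeps every credit group, but Millbrook has the higher pooled rate.)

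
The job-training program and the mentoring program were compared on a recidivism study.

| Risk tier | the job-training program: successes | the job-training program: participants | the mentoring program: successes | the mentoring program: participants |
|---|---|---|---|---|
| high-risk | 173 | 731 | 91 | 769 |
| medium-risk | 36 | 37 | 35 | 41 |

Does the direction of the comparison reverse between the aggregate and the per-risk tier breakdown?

No

High-risk: the job-training program 173/731 = 23.7%, the mentoring program 91/769 = 11.8% → the job-training program
Medium-risk: the job-training program 36/37 = 97.3%, the mentoring program 35/41 = 85.4% → the job-training program
Overall: the job-training program 209/768 = 27.2%, the mentoring program 126/810 = 15.6% → the job-training program
The job-training program wins overall and in every risk group — no reversal.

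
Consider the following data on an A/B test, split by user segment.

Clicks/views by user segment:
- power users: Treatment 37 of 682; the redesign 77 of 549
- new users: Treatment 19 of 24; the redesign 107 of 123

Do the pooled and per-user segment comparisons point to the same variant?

Power users: Treatment 37/682 = 5.4%, the redesign 77/549 = 14.0% → the redesign
New users: Treatment 19/24 = 79.2%, the redesign 107/123 = 87.0% → the redesign
Overall: Treatment 56/706 = 7.9%, the redesign 184/672 = 27.4% → the redesign
The redesign wins overall and in every user group — no reversal.

Yes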